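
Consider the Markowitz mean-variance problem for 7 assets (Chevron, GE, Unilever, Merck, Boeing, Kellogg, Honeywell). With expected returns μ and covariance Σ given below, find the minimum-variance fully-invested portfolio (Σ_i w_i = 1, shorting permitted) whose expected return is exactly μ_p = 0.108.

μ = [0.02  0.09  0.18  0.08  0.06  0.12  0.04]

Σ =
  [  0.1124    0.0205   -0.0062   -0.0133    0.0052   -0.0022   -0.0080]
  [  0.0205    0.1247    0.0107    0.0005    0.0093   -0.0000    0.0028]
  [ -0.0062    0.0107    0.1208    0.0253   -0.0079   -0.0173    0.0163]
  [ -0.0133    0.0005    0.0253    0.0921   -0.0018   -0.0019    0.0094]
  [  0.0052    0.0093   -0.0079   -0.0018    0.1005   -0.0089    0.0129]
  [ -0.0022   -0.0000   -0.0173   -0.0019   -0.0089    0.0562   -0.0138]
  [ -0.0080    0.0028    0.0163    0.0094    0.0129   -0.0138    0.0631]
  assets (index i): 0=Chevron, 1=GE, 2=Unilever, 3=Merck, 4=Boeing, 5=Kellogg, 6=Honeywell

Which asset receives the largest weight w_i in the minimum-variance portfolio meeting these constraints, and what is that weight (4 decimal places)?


x=Σ⁻¹μ = [0.3095  0.4374  1.7802  0.4391  0.8761  2.9975  0.6049]
y=Σ⁻¹𝟙 = [10.9608  4.2934  8.7709  8.9948  10.0107  27.0634  17.3136]
a=μᵀx=0.837581  b=𝟙ᵀx=7.444745  c=𝟙ᵀy=87.407395  D=ac−b²=17.786591
λ₁=(c·0.108−b)/D = (87.407395·0.108−7.444745)/17.786591 = 0.112177
λ₂=(a−b·0.108)/D = (0.837581−7.444745·0.108)/17.786591 = 0.001886
w* = 0.112177·x + 0.001886·y:
  w_0 = 0.112177·0.3095 + 0.001886·10.9608 = 0.0554  (Chevron)
  w_1 = 0.112177·0.4374 + 0.001886·4.2934 = 0.0572  (GE)
  w_2 = 0.112177·1.7802 + 0.001886·8.7709 = 0.2162  (Unilever)
  w_3 = 0.112177·0.4391 + 0.001886·8.9948 = 0.0662  (Merck)
  w_4 = 0.112177·0.8761 + 0.001886·10.0107 = 0.1172  (Boeing)
  w_5 = 0.112177·2.9975 + 0.001886·27.0634 = 0.3873  (Kellogg)
  w_6 = 0.112177·0.6049 + 0.001886·17.3136 = 0.1005  (Honeywell)
Σw_i=1.0000  μᵀw=0.1080
σ²=wᵀΣw=λ₁·μ_p+λ₂ = 0.112177·0.108 + 0.001886 = 0.014001 ≈ 0.0140

Kellogg (0.3873)


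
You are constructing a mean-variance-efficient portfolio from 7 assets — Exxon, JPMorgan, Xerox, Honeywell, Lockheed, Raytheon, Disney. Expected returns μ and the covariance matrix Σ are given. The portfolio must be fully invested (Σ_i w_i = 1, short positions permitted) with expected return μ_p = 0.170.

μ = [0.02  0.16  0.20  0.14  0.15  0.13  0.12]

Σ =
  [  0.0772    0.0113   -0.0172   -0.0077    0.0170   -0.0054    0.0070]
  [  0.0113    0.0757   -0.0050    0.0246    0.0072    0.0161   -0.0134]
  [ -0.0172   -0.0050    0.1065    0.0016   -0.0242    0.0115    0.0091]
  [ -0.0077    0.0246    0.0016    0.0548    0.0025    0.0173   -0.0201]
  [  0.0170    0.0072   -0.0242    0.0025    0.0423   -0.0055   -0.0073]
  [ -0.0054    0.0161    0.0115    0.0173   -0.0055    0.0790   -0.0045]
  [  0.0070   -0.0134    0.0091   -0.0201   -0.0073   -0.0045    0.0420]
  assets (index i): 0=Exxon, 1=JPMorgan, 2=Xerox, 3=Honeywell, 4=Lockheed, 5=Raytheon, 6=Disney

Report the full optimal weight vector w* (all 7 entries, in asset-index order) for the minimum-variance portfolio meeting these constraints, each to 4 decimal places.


u=Σ⁻¹μ = [-0.8573  1.6196  2.5471  3.1163  5.9756  0.9384  5.5955]
v=Σ⁻¹𝟙 = [7.0212  6.6047  13.7349  26.7775  34.2545  8.6758  41.4689]
a=μᵀu=2.877501  b=𝟙ᵀu=18.935315  c=𝟙ᵀv=138.537545  D=ac−b²=40.095765
λ₁=(c·0.170−b)/D = (138.537545·0.170−18.935315)/40.095765 = 0.115126
λ₂=(a−b·0.170)/D = (2.877501−18.935315·0.170)/40.095765 = -0.008517
w* = 0.115126·u + -0.008517·v:
  w_0 = 0.115126·-0.8573 + -0.008517·7.0212 = -0.1585  (Exxon)
  w_1 = 0.115126·1.6196 + -0.008517·6.6047 = 0.1302  (JPMorgan)
  w_2 = 0.115126·2.5471 + -0.008517·13.7349 = 0.1763  (Xerox)
  w_3 = 0.115126·3.1163 + -0.008517·26.7775 = 0.1307  (Honeywell)
  w_4 = 0.115126·5.9756 + -0.008517·34.2545 = 0.3962  (Lockheed)
  w_5 = 0.115126·0.9384 + -0.008517·8.6758 = 0.0341  (Raytheon)
  w_6 = 0.115126·5.5955 + -0.008517·41.4689 = 0.2910  (Disney)
Σw_i=1.0000  μᵀw=0.1700
σ²=wᵀΣw=λ₁·μ_p+λ₂ = 0.115126·0.170 + -0.008517 = 0.011054 ≈ 0.0111

-0.1585  0.1302  0.1763  0.1307  0.3962  0.0341  0.2910


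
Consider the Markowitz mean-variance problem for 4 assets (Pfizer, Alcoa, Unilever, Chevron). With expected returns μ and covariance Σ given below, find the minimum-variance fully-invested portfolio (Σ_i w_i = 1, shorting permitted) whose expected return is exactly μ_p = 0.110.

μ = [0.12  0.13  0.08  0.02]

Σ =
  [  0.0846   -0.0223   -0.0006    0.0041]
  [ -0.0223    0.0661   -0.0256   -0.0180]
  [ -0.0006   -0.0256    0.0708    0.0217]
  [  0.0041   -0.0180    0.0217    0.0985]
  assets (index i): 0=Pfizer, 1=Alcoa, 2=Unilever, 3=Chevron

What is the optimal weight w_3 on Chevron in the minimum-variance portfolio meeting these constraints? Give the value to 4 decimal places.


0.0330

x=Σ⁻¹μ = [2.4257  3.8028  2.4464  0.2580]
y=Σ⁻¹𝟙 = [20.4177  33.8888  23.3804  10.3445]
a=μᵀx=0.986325  b=𝟙ᵀx=8.932992  c=𝟙ᵀy=88.031399  D=ac−b²=7.029207
λ₁=(c·0.110−b)/D = (88.031399·0.110−8.932992)/7.029207 = 0.106763
λ₂=(a−b·0.110)/D = (0.986325−8.932992·0.110)/7.029207 = 0.000526
w* = 0.106763·x + 0.000526·y:
  w_0 = 0.106763·2.4257 + 0.000526·20.4177 = 0.2697  (Pfizer)
  w_1 = 0.106763·3.8028 + 0.000526·33.8888 = 0.4238  (Alcoa)
  w_2 = 0.106763·2.4464 + 0.000526·23.3804 = 0.2735  (Unilever)
  w_3 = 0.106763·0.2580 + 0.000526·10.3445 = 0.0330  (Chevron)
Σw_i=1.0000  μᵀw=0.1100
σ²=wᵀΣw=λ₁·μ_p+λ₂ = 0.106763·0.110 + 0.000526 = 0.012270 ≈ 0.0123


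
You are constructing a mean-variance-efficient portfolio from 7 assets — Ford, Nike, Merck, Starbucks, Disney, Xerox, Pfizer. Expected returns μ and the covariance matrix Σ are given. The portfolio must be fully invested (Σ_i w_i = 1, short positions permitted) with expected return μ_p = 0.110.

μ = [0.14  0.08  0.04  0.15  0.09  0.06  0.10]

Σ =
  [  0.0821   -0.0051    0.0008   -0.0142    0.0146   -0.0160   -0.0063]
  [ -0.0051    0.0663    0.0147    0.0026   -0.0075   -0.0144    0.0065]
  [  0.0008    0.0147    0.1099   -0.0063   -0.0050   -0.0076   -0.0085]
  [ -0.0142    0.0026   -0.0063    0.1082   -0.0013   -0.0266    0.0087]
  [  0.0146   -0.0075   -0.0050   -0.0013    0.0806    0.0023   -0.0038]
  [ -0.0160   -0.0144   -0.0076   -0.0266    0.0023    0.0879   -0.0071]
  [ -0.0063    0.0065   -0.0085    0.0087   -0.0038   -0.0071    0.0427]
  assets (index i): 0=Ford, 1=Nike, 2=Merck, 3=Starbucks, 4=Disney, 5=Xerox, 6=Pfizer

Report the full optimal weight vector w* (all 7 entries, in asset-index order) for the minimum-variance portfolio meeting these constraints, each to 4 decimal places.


p=Σ⁻¹μ = [2.6459  1.5204  0.6685  2.0971  0.9144  2.2974  2.6701]
q=Σ⁻¹𝟙 = [21.1997  17.6324  12.0729  16.6044  11.8111  26.1683  28.2854]
a=μᵀp=1.320503  b=𝟙ᵀp=12.813774  c=𝟙ᵀq=133.774284  D=ac−b²=12.456597
λ₁=(c·0.110−b)/D = (133.774284·0.110−12.813774)/12.456597 = 0.152642
λ₂=(a−b·0.110)/D = (1.320503−12.813774·0.110)/12.456597 = -0.007146
w* = 0.152642·p + -0.007146·q:
  w_0 = 0.152642·2.6459 + -0.007146·21.1997 = 0.2524  (Ford)
  w_1 = 0.152642·1.5204 + -0.007146·17.6324 = 0.1061  (Nike)
  w_2 = 0.152642·0.6685 + -0.007146·12.0729 = 0.0158  (Merck)
  w_3 = 0.152642·2.0971 + -0.007146·16.6044 = 0.2014  (Starbucks)
  w_4 = 0.152642·0.9144 + -0.007146·11.8111 = 0.0552  (Disney)
  w_5 = 0.152642·2.2974 + -0.007146·26.1683 = 0.1637  (Xerox)
  w_6 = 0.152642·2.6701 + -0.007146·28.2854 = 0.2054  (Pfizer)
Σw_i=1.0000  μᵀw=0.1100
σ²=wᵀΣw=λ₁·μ_p+λ₂ = 0.152642·0.110 + -0.007146 = 0.009645 ≈ 0.0096

0.2524  0.1061  0.0158  0.2014  0.0552  0.1637  0.2054


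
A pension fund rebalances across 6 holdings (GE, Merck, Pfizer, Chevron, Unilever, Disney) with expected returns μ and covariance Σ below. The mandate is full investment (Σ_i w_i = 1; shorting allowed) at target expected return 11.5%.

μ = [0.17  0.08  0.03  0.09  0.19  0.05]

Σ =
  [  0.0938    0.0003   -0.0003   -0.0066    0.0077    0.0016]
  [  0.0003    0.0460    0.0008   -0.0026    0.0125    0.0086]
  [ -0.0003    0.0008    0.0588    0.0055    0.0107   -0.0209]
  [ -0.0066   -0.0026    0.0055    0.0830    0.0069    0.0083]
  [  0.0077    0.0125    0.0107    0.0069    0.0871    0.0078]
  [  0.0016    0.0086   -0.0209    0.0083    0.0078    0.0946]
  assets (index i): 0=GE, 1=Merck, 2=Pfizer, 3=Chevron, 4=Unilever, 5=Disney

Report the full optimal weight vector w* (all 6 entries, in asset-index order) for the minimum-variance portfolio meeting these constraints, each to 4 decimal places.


u=Σ⁻¹μ = [1.7412  1.2858  0.1490  1.0923  1.7222  0.1773]
v=Σ⁻¹𝟙 = [10.9291  18.7877  19.3175  10.7601  3.5445  11.7095]
a=μᵀu=0.837730  b=𝟙ᵀu=6.167821  c=𝟙ᵀv=75.048425  D=ac−b²=24.828271
λ₁=(c·0.115−b)/D = (75.048425·0.115−6.167821)/24.828271 = 0.099191
λ₂=(a−b·0.115)/D = (0.837730−6.167821·0.115)/24.828271 = 0.005173
w* = 0.099191·u + 0.005173·v:
  w_0 = 0.099191·1.7412 + 0.005173·10.9291 = 0.2292  (GE)
  w_1 = 0.099191·1.2858 + 0.005173·18.7877 = 0.2247  (Merck)
  w_2 = 0.099191·0.1490 + 0.005173·19.3175 = 0.1147  (Pfizer)
  w_3 = 0.099191·1.0923 + 0.005173·10.7601 = 0.1640  (Chevron)
  w_4 = 0.099191·1.7222 + 0.005173·3.5445 = 0.1892  (Unilever)
  w_5 = 0.099191·0.1773 + 0.005173·11.7095 = 0.0782  (Disney)
Σw_i=1.0000  μᵀw=0.1150
σ²=wᵀΣw=λ₁·μ_p+λ₂ = 0.099191·0.115 + 0.005173 = 0.016580 ≈ 0.0166

0.2292  0.2247  0.1147  0.1640  0.1892  0.0782


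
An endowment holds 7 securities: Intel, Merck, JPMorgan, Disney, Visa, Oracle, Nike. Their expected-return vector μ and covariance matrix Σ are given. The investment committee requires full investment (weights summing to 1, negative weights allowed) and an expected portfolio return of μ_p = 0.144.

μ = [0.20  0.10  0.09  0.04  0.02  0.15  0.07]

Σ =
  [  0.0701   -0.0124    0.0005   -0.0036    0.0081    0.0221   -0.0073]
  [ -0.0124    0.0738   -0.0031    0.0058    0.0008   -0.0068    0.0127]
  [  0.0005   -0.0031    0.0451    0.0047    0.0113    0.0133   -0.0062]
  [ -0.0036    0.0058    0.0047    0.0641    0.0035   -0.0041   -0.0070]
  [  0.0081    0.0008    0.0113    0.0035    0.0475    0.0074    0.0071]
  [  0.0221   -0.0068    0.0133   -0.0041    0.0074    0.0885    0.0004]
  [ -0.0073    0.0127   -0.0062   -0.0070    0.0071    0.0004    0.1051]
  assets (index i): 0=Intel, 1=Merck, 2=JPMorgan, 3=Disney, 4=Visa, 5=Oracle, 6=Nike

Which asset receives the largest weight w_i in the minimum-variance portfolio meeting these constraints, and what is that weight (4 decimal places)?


p=Σ⁻¹μ = [3.1405  1.8530  2.1347  0.6804  -0.9682  0.8407  0.8937]
q=Σ⁻¹𝟙 = [15.5924  14.4341  18.6811  14.7087  10.2400  5.4863  10.2226]
a=μᵀp=1.202042  b=𝟙ᵀp=8.574869  c=𝟙ᵀq=89.365189  D=ac−b²=33.892348
λ₁=(c·0.144−b)/D = (89.365189·0.144−8.574869)/33.892348 = 0.126687
λ₂=(a−b·0.144)/D = (1.202042−8.574869·0.144)/33.892348 = -0.000966
w* = 0.126687·p + -0.000966·q:
  w_0 = 0.126687·3.1405 + -0.000966·15.5924 = 0.3828  (Intel)
  w_1 = 0.126687·1.8530 + -0.000966·14.4341 = 0.2208  (Merck)
  w_2 = 0.126687·2.1347 + -0.000966·18.6811 = 0.2524  (JPMorgan)
  w_3 = 0.126687·0.6804 + -0.000966·14.7087 = 0.0720  (Disney)
  w_4 = 0.126687·-0.9682 + -0.000966·10.2400 = -0.1326  (Visa)
  w_5 = 0.126687·0.8407 + -0.000966·5.4863 = 0.1012  (Oracle)
  w_6 = 0.126687·0.8937 + -0.000966·10.2226 = 0.1033  (Nike)
Σw_i=1.0000  μᵀw=0.1440
σ²=wᵀΣw=λ₁·μ_p+λ₂ = 0.126687·0.144 + -0.000966 = 0.017277 ≈ 0.0173

Intel (0.3828)


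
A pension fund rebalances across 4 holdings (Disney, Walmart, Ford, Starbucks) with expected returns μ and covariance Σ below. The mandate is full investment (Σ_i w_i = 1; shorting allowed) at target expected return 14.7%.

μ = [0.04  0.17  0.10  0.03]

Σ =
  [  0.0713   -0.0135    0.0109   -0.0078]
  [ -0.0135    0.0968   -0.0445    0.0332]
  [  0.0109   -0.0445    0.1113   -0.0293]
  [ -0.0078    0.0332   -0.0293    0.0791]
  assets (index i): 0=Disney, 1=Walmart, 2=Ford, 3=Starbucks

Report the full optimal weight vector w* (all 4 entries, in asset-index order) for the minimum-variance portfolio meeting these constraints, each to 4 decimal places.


u=Σ⁻¹μ = [0.7885  2.7442  1.9231  0.0176]
v=Σ⁻¹𝟙 = [15.8787  15.7319  17.4204  14.0578]
a=μᵀu=0.690887  b=𝟙ᵀu=5.473342  c=𝟙ᵀv=63.088734  D=ac−b²=13.629721
λ₁=(c·0.147−b)/D = (63.088734·0.147−5.473342)/13.629721 = 0.278854
λ₂=(a−b·0.147)/D = (0.690887−5.473342·0.147)/13.629721 = -0.008342
w* = 0.278854·u + -0.008342·v:
  w_0 = 0.278854·0.7885 + -0.008342·15.8787 = 0.0874  (Disney)
  w_1 = 0.278854·2.7442 + -0.008342·15.7319 = 0.6340  (Walmart)
  w_2 = 0.278854·1.9231 + -0.008342·17.4204 = 0.3909  (Ford)
  w_3 = 0.278854·0.0176 + -0.008342·14.0578 = -0.1124  (Starbucks)
Σw_i=1.0000  μᵀw=0.1470
σ²=wᵀΣw=λ₁·μ_p+λ₂ = 0.278854·0.147 + -0.008342 = 0.032650 ≈ 0.0326

0.0874  0.6340  0.3909  -0.1124


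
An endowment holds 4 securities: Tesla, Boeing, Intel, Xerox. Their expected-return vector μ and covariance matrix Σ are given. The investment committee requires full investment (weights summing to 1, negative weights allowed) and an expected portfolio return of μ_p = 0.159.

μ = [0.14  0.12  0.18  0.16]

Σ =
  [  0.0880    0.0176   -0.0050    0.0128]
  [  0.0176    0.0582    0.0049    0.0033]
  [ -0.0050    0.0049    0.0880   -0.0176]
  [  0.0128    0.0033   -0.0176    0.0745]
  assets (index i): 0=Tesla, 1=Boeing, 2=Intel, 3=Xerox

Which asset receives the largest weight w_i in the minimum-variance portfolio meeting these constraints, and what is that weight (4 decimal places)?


Intel (0.3682)

g=Σ⁻¹μ = [1.0965  1.3757  2.5304  2.4961]
h=Σ⁻¹𝟙 = [7.4123  12.9136  14.0448  14.8952]
a=μᵀg=1.173435  b=𝟙ᵀg=7.498656  c=𝟙ᵀh=49.265933  D=ac−b²=1.580517
λ₁=(c·0.159−b)/D = (49.265933·0.159−7.498656)/1.580517 = 0.211720
λ₂=(a−b·0.159)/D = (1.173435−7.498656·0.159)/1.580517 = -0.011927
w* = 0.211720·g + -0.011927·h:
  w_0 = 0.211720·1.0965 + -0.011927·7.4123 = 0.1437  (Tesla)
  w_1 = 0.211720·1.3757 + -0.011927·12.9136 = 0.1372  (Boeing)
  w_2 = 0.211720·2.5304 + -0.011927·14.0448 = 0.3682  (Intel)
  w_3 = 0.211720·2.4961 + -0.011927·14.8952 = 0.3508  (Xerox)
Σw_i=1.0000  μᵀw=0.1590
σ²=wᵀΣw=λ₁·μ_p+λ₂ = 0.211720·0.159 + -0.011927 = 0.021736 ≈ 0.0217


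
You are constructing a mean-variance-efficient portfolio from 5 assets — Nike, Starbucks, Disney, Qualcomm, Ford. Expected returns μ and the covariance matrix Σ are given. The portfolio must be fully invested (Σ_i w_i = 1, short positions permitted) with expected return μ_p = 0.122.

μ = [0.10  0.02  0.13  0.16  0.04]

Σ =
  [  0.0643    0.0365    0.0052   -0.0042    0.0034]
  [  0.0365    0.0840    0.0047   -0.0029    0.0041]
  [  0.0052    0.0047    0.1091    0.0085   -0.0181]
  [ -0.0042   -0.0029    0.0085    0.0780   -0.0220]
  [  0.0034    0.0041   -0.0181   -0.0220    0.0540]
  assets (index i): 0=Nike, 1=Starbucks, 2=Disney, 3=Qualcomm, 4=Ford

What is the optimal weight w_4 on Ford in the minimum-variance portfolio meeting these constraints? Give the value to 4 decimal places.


0.2792

g=Σ⁻¹μ = [1.8865  -0.6695  1.2869  2.5977  2.1624]
h=Σ⁻¹𝟙 = [11.1753  5.6572  11.7109  20.7517  29.7651]
a=μᵀg=0.844676  b=𝟙ᵀg=7.263961  c=𝟙ᵀh=79.060122  D=ac−b²=14.015079
λ₁=(c·0.122−b)/D = (79.060122·0.122−7.263961)/14.015079 = 0.169915
λ₂=(a−b·0.122)/D = (0.844676−7.263961·0.122)/14.015079 = -0.002963
w* = 0.169915·g + -0.002963·h:
  w_0 = 0.169915·1.8865 + -0.002963·11.1753 = 0.2874  (Nike)
  w_1 = 0.169915·-0.6695 + -0.002963·5.6572 = -0.1305  (Starbucks)
  w_2 = 0.169915·1.2869 + -0.002963·11.7109 = 0.1840  (Disney)
  w_3 = 0.169915·2.5977 + -0.002963·20.7517 = 0.3799  (Qualcomm)
  w_4 = 0.169915·2.1624 + -0.002963·29.7651 = 0.2792  (Ford)
Σw_i=1.0000  μᵀw=0.1220
σ²=wᵀΣw=λ₁·μ_p+λ₂ = 0.169915·0.122 + -0.002963 = 0.017767 ≈ 0.0178


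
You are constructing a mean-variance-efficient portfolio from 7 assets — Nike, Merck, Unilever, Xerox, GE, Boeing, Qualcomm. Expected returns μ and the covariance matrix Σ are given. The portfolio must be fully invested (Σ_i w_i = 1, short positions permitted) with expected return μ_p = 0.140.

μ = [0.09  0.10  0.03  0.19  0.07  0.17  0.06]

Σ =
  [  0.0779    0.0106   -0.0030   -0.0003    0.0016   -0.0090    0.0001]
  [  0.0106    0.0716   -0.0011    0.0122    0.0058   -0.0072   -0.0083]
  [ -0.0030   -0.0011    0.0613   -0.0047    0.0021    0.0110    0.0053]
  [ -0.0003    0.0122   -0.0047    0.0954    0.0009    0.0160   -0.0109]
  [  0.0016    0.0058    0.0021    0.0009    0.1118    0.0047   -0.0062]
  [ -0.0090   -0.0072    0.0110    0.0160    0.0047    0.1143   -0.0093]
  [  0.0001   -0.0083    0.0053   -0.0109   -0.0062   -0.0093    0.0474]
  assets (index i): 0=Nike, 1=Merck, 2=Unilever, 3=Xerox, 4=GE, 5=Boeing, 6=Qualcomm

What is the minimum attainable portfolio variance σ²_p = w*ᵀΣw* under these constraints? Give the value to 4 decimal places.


0.0213

x=Σ⁻¹μ = [1.1590  1.2858  0.2174  1.8363  0.5848  1.5419  2.2655]
y=Σ⁻¹𝟙 = [12.4043  13.9380  13.5869  10.8518  8.8225  9.6546  27.5360]
a=μᵀx=1.027293  b=𝟙ᵀx=8.890669  c=𝟙ᵀy=96.794247  D=ac−b²=20.392016
λ₁=(c·0.140−b)/D = (96.794247·0.140−8.890669)/20.392016 = 0.228547
λ₂=(a−b·0.140)/D = (1.027293−8.890669·0.140)/20.392016 = -0.010661
w* = 0.228547·x + -0.010661·y:
  w_0 = 0.228547·1.1590 + -0.010661·12.4043 = 0.1326  (Nike)
  w_1 = 0.228547·1.2858 + -0.010661·13.9380 = 0.1453  (Merck)
  w_2 = 0.228547·0.2174 + -0.010661·13.5869 = -0.0952  (Unilever)
  w_3 = 0.228547·1.8363 + -0.010661·10.8518 = 0.3040  (Xerox)
  w_4 = 0.228547·0.5848 + -0.010661·8.8225 = 0.0396  (GE)
  w_5 = 0.228547·1.5419 + -0.010661·9.6546 = 0.2495  (Boeing)
  w_6 = 0.228547·2.2655 + -0.010661·27.5360 = 0.2242  (Qualcomm)
Σw_i=1.0000  μᵀw=0.1400
σ²=wᵀΣw=λ₁·μ_p+λ₂ = 0.228547·0.140 + -0.010661 = 0.021335 ≈ 0.0213


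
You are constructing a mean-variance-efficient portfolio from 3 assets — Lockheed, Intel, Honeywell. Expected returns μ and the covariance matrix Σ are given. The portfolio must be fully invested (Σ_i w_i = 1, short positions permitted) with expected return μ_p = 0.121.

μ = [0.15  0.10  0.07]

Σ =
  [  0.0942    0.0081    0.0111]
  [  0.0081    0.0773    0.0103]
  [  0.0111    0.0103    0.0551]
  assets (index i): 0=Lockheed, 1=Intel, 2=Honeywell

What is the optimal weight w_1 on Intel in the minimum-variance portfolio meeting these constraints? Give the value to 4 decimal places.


0.3258

x=Σ⁻¹μ = [1.4096  1.0404  0.7920]
y=Σ⁻¹𝟙 = [8.0186  10.1461  14.6368]
a=μᵀx=0.370916  b=𝟙ᵀx=3.241968  c=𝟙ᵀy=32.801450  D=ac−b²=1.656241
λ₁=(c·0.121−b)/D = (32.801450·0.121−3.241968)/1.656241 = 0.438950
λ₂=(a−b·0.121)/D = (0.370916−3.241968·0.121)/1.656241 = -0.012898
w* = 0.438950·x + -0.012898·y:
  w_0 = 0.438950·1.4096 + -0.012898·8.0186 = 0.5153  (Lockheed)
  w_1 = 0.438950·1.0404 + -0.012898·10.1461 = 0.3258  (Intel)
  w_2 = 0.438950·0.7920 + -0.012898·14.6368 = 0.1589  (Honeywell)
Σw_i=1.0000  μᵀw=0.1210
σ²=wᵀΣw=λ₁·μ_p+λ₂ = 0.438950·0.121 + -0.012898 = 0.040215 ≈ 0.0402


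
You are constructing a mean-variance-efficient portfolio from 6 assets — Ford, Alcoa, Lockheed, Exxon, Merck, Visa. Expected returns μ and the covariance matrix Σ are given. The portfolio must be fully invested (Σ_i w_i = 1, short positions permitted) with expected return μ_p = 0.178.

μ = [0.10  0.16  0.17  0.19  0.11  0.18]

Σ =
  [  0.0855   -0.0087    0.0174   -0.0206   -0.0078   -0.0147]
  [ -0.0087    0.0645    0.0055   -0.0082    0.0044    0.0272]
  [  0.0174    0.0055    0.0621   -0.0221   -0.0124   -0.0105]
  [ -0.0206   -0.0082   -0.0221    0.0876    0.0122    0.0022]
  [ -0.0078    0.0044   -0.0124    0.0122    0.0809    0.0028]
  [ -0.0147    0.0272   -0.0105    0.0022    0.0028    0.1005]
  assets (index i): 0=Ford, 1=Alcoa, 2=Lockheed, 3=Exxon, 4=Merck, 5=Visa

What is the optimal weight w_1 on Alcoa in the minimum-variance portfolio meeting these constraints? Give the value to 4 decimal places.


x=Σ⁻¹μ = [1.8747  1.9874  3.8860  3.5311  1.4326  1.8162]
y=Σ⁻¹𝟙 = [16.3592  13.1536  21.8078  19.8982  13.2097  10.2579]
a=μᵀx=2.321479  b=𝟙ᵀx=14.527981  c=𝟙ᵀy=94.686454  D=ac−b²=8.750390
λ₁=(c·0.178−b)/D = (94.686454·0.178−14.527981)/8.750390 = 0.265840
λ₂=(a−b·0.178)/D = (2.321479−14.527981·0.178)/8.750390 = -0.030227
w* = 0.265840·x + -0.030227·y:
  w_0 = 0.265840·1.8747 + -0.030227·16.3592 = 0.0039  (Ford)
  w_1 = 0.265840·1.9874 + -0.030227·13.1536 = 0.1307  (Alcoa)
  w_2 = 0.265840·3.8860 + -0.030227·21.8078 = 0.3739  (Lockheed)
  w_3 = 0.265840·3.5311 + -0.030227·19.8982 = 0.3372  (Exxon)
  w_4 = 0.265840·1.4326 + -0.030227·13.2097 = -0.0184  (Merck)
  w_5 = 0.265840·1.8162 + -0.030227·10.2579 = 0.1727  (Visa)
Σw_i=1.0000  μᵀw=0.1780
σ²=wᵀΣw=λ₁·μ_p+λ₂ = 0.265840·0.178 + -0.030227 = 0.017092 ≈ 0.0171

0.1307


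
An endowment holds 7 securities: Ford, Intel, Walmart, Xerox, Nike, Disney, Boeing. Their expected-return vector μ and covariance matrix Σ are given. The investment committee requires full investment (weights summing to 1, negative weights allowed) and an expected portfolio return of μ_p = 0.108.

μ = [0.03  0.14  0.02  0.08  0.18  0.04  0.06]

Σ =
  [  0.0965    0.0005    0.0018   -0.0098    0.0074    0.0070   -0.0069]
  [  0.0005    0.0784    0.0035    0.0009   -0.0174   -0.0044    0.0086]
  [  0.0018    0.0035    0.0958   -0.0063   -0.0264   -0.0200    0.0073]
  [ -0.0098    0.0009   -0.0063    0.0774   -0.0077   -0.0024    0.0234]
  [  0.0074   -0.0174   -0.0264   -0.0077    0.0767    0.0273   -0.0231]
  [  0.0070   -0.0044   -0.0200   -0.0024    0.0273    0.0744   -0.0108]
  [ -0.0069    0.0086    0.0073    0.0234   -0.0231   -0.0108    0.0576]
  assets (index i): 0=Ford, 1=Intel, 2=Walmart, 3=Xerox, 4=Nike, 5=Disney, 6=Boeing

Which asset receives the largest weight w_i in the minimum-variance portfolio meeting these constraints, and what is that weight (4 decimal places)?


Nike (0.3156)

x=Σ⁻¹μ = [0.2143  2.3984  1.0925  0.9907  3.9349  -0.2111  1.7068]
y=Σ⁻¹𝟙 = [9.8353  15.6652  18.3944  11.8733  25.1319  12.6688  21.5000]
a=μᵀx=1.245560  b=𝟙ᵀx=10.126447  c=𝟙ᵀy=115.068984  D=ac−b²=40.780388
λ₁=(c·0.108−b)/D = (115.068984·0.108−10.126447)/40.780388 = 0.056424
λ₂=(a−b·0.108)/D = (1.245560−10.126447·0.108)/40.780388 = 0.003725
w* = 0.056424·x + 0.003725·y:
  w_0 = 0.056424·0.2143 + 0.003725·9.8353 = 0.0487  (Ford)
  w_1 = 0.056424·2.3984 + 0.003725·15.6652 = 0.1937  (Intel)
  w_2 = 0.056424·1.0925 + 0.003725·18.3944 = 0.1302  (Walmart)
  w_3 = 0.056424·0.9907 + 0.003725·11.8733 = 0.1001  (Xerox)
  w_4 = 0.056424·3.9349 + 0.003725·25.1319 = 0.3156  (Nike)
  w_5 = 0.056424·-0.2111 + 0.003725·12.6688 = 0.0353  (Disney)
  w_6 = 0.056424·1.7068 + 0.003725·21.5000 = 0.1764  (Boeing)
Σw_i=1.0000  μᵀw=0.1080
σ²=wᵀΣw=λ₁·μ_p+λ₂ = 0.056424·0.108 + 0.003725 = 0.009819 ≈ 0.0098


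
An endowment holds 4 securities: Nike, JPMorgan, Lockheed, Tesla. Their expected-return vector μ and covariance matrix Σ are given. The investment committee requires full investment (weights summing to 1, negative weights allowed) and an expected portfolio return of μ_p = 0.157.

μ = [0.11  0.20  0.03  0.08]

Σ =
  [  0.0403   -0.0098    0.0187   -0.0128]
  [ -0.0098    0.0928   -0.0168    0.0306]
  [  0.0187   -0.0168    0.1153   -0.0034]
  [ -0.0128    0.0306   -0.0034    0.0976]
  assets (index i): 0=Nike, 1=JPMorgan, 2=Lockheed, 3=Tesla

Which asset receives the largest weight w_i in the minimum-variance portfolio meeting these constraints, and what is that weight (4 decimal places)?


Nike (0.5637)

u=Σ⁻¹μ = [3.4439  2.3531  0.0603  0.5357]
v=Σ⁻¹𝟙 = [28.1161  11.3554  6.0797  10.5849]
a=μᵀu=0.894122  b=𝟙ᵀu=6.393028  c=𝟙ᵀv=56.136032  D=ac−b²=9.321669
λ₁=(c·0.157−b)/D = (56.136032·0.157−6.393028)/9.321669 = 0.259646
λ₂=(a−b·0.157)/D = (0.894122−6.393028·0.157)/9.321669 = -0.011756
w* = 0.259646·u + -0.011756·v:
  w_0 = 0.259646·3.4439 + -0.011756·28.1161 = 0.5637  (Nike)
  w_1 = 0.259646·2.3531 + -0.011756·11.3554 = 0.4775  (JPMorgan)
  w_2 = 0.259646·0.0603 + -0.011756·6.0797 = -0.0558  (Lockheed)
  w_3 = 0.259646·0.5357 + -0.011756·10.5849 = 0.0146  (Tesla)
Σw_i=1.0000  μᵀw=0.1570
σ²=wᵀΣw=λ₁·μ_p+λ₂ = 0.259646·0.157 + -0.011756 = 0.029009 ≈ 0.0290


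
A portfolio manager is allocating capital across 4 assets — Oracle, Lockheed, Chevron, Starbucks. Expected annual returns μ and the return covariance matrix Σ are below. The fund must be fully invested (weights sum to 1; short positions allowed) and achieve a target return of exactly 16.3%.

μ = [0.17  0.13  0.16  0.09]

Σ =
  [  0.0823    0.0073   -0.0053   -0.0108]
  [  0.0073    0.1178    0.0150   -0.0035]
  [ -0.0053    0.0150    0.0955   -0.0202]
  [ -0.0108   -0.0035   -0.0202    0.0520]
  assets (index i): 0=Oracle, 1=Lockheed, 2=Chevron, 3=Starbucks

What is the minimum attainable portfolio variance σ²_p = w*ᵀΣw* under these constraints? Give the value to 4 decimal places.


0.0377

u=Σ⁻¹μ = [2.5799  0.7359  2.3892  3.2442]
v=Σ⁻¹𝟙 = [16.5514  6.2195  16.6656  29.5609]
a=μᵀu=1.208506  b=𝟙ᵀu=8.949249  c=𝟙ᵀv=68.997399  D=ac−b²=3.294736
λ₁=(c·0.163−b)/D = (68.997399·0.163−8.949249)/3.294736 = 0.697272
λ₂=(a−b·0.163)/D = (1.208506−8.949249·0.163)/3.294736 = -0.075946
w* = 0.697272·u + -0.075946·v:
  w_0 = 0.697272·2.5799 + -0.075946·16.5514 = 0.5419  (Oracle)
  w_1 = 0.697272·0.7359 + -0.075946·6.2195 = 0.0407  (Lockheed)
  w_2 = 0.697272·2.3892 + -0.075946·16.6656 = 0.4003  (Chevron)
  w_3 = 0.697272·3.2442 + -0.075946·29.5609 = 0.0171  (Starbucks)
Σw_i=1.0000  μᵀw=0.1630
σ²=wᵀΣw=λ₁·μ_p+λ₂ = 0.697272·0.163 + -0.075946 = 0.037710 ≈ 0.0377


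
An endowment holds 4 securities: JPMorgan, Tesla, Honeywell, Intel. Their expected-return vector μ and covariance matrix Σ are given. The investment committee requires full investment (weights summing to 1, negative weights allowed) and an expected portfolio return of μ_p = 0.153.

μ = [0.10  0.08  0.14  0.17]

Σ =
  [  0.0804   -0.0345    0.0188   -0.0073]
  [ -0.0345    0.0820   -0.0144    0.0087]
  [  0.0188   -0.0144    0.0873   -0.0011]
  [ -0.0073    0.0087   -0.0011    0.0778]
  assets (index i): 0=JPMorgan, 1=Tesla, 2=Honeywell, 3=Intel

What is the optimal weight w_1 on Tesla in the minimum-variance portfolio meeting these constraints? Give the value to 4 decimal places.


x=Σ⁻¹μ = [1.8537  1.7925  1.5276  2.1802]
y=Σ⁻¹𝟙 = [20.1723  21.2454  10.7728  12.5228]
a=μᵀx=0.913261  b=𝟙ᵀx=7.353939  c=𝟙ᵀy=64.713389  D=ac−b²=5.019823
λ₁=(c·0.153−b)/D = (64.713389·0.153−7.353939)/5.019823 = 0.507430
λ₂=(a−b·0.153)/D = (0.913261−7.353939·0.153)/5.019823 = -0.042211
w* = 0.507430·x + -0.042211·y:
  w_0 = 0.507430·1.8537 + -0.042211·20.1723 = 0.0891  (JPMorgan)
  w_1 = 0.507430·1.7925 + -0.042211·21.2454 = 0.0128  (Tesla)
  w_2 = 0.507430·1.5276 + -0.042211·10.7728 = 0.3204  (Honeywell)
  w_3 = 0.507430·2.1802 + -0.042211·12.5228 = 0.5777  (Intel)
Σw_i=1.0000  μᵀw=0.1530
σ²=wᵀΣw=λ₁·μ_p+λ₂ = 0.507430·0.153 + -0.042211 = 0.035426 ≈ 0.0354

0.0128


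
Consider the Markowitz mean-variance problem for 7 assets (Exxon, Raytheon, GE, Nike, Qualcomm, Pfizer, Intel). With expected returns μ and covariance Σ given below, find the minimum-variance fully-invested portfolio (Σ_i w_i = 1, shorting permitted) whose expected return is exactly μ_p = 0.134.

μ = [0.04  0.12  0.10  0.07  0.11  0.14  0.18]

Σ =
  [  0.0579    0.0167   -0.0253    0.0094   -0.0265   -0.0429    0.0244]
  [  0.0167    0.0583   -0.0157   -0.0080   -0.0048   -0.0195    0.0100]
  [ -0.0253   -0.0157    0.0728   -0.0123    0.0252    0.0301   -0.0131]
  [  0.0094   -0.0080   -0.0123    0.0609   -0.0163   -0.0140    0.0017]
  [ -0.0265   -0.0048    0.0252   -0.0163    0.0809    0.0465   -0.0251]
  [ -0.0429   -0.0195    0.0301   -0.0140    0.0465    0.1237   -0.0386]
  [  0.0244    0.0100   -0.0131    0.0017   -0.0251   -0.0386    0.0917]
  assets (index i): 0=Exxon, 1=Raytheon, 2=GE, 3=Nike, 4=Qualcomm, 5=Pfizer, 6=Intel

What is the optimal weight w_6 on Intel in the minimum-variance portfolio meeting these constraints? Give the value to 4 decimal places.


0.2928

u=Σ⁻¹μ = [1.4457  2.9114  2.0104  2.5465  1.5028  2.2136  2.8439]
v=Σ⁻¹𝟙 = [31.1985  23.3472  23.7310  27.6434  16.1638  18.6023  15.1901]
a=μᵀu=1.773606  b=𝟙ᵀu=15.474301  c=𝟙ᵀv=155.876316  D=ac−b²=37.009137
λ₁=(c·0.134−b)/D = (155.876316·0.134−15.474301)/37.009137 = 0.146265
λ₂=(a−b·0.134)/D = (1.773606−15.474301·0.134)/37.009137 = -0.008105
w* = 0.146265·u + -0.008105·v:
  w_0 = 0.146265·1.4457 + -0.008105·31.1985 = -0.0414  (Exxon)
  w_1 = 0.146265·2.9114 + -0.008105·23.3472 = 0.2366  (Raytheon)
  w_2 = 0.146265·2.0104 + -0.008105·23.7310 = 0.1017  (GE)
  w_3 = 0.146265·2.5465 + -0.008105·27.6434 = 0.1484  (Nike)
  w_4 = 0.146265·1.5028 + -0.008105·16.1638 = 0.0888  (Qualcomm)
  w_5 = 0.146265·2.2136 + -0.008105·18.6023 = 0.1730  (Pfizer)
  w_6 = 0.146265·2.8439 + -0.008105·15.1901 = 0.2928  (Intel)
Σw_i=1.0000  μᵀw=0.1340
σ²=wᵀΣw=λ₁·μ_p+λ₂ = 0.146265·0.134 + -0.008105 = 0.011495 ≈ 0.0115


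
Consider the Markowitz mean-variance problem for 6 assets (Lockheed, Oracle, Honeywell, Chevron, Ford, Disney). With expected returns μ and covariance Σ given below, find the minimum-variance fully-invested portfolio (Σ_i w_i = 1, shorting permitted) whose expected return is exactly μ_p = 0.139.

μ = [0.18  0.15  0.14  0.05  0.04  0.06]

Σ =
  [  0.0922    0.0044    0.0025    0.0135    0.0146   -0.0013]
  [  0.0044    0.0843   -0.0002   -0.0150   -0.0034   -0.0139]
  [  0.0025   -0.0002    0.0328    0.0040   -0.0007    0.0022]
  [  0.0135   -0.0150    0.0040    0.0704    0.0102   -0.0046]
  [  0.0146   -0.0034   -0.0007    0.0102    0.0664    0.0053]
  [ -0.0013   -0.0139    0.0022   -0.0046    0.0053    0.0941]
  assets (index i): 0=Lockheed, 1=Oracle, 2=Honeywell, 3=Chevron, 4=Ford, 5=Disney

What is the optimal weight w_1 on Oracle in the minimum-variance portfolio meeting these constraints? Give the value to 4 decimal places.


p=Σ⁻¹μ = [1.6370  1.9652  4.0271  0.6112  0.2219  0.8738]
q=Σ⁻¹𝟙 = [5.5157  16.7198  27.8432  14.2367  11.8082  12.5529]
a=μᵀp=1.245100  b=𝟙ᵀp=9.336189  c=𝟙ᵀq=88.676524  D=ac−b²=23.246675
λ₁=(c·0.139−b)/D = (88.676524·0.139−9.336189)/23.246675 = 0.128614
λ₂=(a−b·0.139)/D = (1.245100−9.336189·0.139)/23.246675 = -0.002264
w* = 0.128614·p + -0.002264·q:
  w_0 = 0.128614·1.6370 + -0.002264·5.5157 = 0.1981  (Lockheed)
  w_1 = 0.128614·1.9652 + -0.002264·16.7198 = 0.2149  (Oracle)
  w_2 = 0.128614·4.0271 + -0.002264·27.8432 = 0.4549  (Honeywell)
  w_3 = 0.128614·0.6112 + -0.002264·14.2367 = 0.0464  (Chevron)
  w_4 = 0.128614·0.2219 + -0.002264·11.8082 = 0.0018  (Ford)
  w_5 = 0.128614·0.8738 + -0.002264·12.5529 = 0.0840  (Disney)
Σw_i=1.0000  μᵀw=0.1390
σ²=wᵀΣw=λ₁·μ_p+λ₂ = 0.128614·0.139 + -0.002264 = 0.015613 ≈ 0.0156

0.2149


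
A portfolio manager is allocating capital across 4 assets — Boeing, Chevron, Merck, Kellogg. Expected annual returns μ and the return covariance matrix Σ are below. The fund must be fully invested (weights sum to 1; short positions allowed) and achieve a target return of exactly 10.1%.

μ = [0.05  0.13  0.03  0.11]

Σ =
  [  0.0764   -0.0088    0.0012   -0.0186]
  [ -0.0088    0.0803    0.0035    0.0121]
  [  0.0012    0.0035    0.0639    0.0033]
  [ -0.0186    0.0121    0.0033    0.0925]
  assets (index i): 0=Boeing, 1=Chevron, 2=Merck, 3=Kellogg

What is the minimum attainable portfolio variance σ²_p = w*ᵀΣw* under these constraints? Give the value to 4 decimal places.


g=Σ⁻¹μ = [1.1204  1.5476  0.3016  1.2013]
h=Σ⁻¹𝟙 = [17.2116  11.8866  14.0443  12.2158]
a=μᵀg=0.398394  b=𝟙ᵀg=4.170904  c=𝟙ᵀh=55.358267  D=ac−b²=4.657948
λ₁=(c·0.101−b)/D = (55.358267·0.101−4.170904)/4.657948 = 0.304915
λ₂=(a−b·0.101)/D = (0.398394−4.170904·0.101)/4.657948 = -0.004909
w* = 0.304915·g + -0.004909·h:
  w_0 = 0.304915·1.1204 + -0.004909·17.2116 = 0.2571  (Boeing)
  w_1 = 0.304915·1.5476 + -0.004909·11.8866 = 0.4135  (Chevron)
  w_2 = 0.304915·0.3016 + -0.004909·14.0443 = 0.0230  (Merck)
  w_3 = 0.304915·1.2013 + -0.004909·12.2158 = 0.3063  (Kellogg)
Σw_i=1.0000  μᵀw=0.1010
σ²=wᵀΣw=λ₁·μ_p+λ₂ = 0.304915·0.101 + -0.004909 = 0.025887 ≈ 0.0259

0.0259


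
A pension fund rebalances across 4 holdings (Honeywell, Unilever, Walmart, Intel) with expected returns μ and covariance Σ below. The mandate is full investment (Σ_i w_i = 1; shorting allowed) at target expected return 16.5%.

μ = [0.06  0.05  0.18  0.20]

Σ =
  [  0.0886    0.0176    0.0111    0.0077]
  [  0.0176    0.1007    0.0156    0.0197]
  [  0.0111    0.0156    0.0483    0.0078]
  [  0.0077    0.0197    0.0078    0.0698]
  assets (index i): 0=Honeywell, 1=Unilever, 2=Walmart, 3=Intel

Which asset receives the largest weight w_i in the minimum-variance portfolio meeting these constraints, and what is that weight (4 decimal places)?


Walmart (0.4824)

g=Σ⁻¹μ = [0.1300  -0.5759  3.4586  2.6270]
h=Σ⁻¹𝟙 = [7.5622  4.0726  15.9451  10.5612]
a=μᵀg=1.126960  b=𝟙ᵀg=5.639720  c=𝟙ᵀh=38.141069  D=ac−b²=11.177030
λ₁=(c·0.165−b)/D = (38.141069·0.165−5.639720)/11.177030 = 0.058473
λ₂=(a−b·0.165)/D = (1.126960−5.639720·0.165)/11.177030 = 0.017572
w* = 0.058473·g + 0.017572·h:
  w_0 = 0.058473·0.1300 + 0.017572·7.5622 = 0.1405  (Honeywell)
  w_1 = 0.058473·-0.5759 + 0.017572·4.0726 = 0.0379  (Unilever)
  w_2 = 0.058473·3.4586 + 0.017572·15.9451 = 0.4824  (Walmart)
  w_3 = 0.058473·2.6270 + 0.017572·10.5612 = 0.3392  (Intel)
Σw_i=1.0000  μᵀw=0.1650
σ²=wᵀΣw=λ₁·μ_p+λ₂ = 0.058473·0.165 + 0.017572 = 0.027220 ≈ 0.0272


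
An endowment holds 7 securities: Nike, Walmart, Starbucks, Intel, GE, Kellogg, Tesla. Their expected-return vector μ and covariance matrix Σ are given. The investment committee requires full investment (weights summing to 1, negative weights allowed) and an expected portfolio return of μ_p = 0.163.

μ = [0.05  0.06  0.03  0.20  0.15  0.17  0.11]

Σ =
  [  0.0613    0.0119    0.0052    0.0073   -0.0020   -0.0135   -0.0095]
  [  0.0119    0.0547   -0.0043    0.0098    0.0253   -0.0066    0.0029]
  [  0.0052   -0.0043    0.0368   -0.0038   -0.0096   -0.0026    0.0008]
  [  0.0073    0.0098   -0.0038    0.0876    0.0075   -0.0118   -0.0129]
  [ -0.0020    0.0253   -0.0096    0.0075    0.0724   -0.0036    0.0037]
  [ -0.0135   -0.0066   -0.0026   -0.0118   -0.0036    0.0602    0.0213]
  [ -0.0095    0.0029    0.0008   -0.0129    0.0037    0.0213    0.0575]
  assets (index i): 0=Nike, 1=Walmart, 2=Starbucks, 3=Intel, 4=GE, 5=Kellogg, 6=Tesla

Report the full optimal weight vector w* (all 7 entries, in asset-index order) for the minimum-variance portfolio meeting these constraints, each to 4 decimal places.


0.0939  -0.1005  0.0334  0.2973  0.2286  0.3396  0.1077

u=Σ⁻¹μ = [1.4304  -0.2752  1.6567  2.7291  2.2429  3.3746  1.3581]
v=Σ⁻¹𝟙 = [17.3225  9.9717  32.2415  13.9720  14.0299  21.7972  13.4591]
a=μᵀu=1.710031  b=𝟙ᵀu=12.516579  c=𝟙ᵀv=122.793860  D=ac−b²=53.316614
λ₁=(c·0.163−b)/D = (122.793860·0.163−12.516579)/53.316614 = 0.140647
λ₂=(a−b·0.163)/D = (1.710031−12.516579·0.163)/53.316614 = -0.006193
w* = 0.140647·u + -0.006193·v:
  w_0 = 0.140647·1.4304 + -0.006193·17.3225 = 0.0939  (Nike)
  w_1 = 0.140647·-0.2752 + -0.006193·9.9717 = -0.1005  (Walmart)
  w_2 = 0.140647·1.6567 + -0.006193·32.2415 = 0.0334  (Starbucks)
  w_3 = 0.140647·2.7291 + -0.006193·13.9720 = 0.2973  (Intel)
  w_4 = 0.140647·2.2429 + -0.006193·14.0299 = 0.2286  (GE)
  w_5 = 0.140647·3.3746 + -0.006193·21.7972 = 0.3396  (Kellogg)
  w_6 = 0.140647·1.3581 + -0.006193·13.4591 = 0.1077  (Tesla)
Σw_i=1.0000  μᵀw=0.1630
σ²=wᵀΣw=λ₁·μ_p+λ₂ = 0.140647·0.163 + -0.006193 = 0.016733 ≈ 0.0167


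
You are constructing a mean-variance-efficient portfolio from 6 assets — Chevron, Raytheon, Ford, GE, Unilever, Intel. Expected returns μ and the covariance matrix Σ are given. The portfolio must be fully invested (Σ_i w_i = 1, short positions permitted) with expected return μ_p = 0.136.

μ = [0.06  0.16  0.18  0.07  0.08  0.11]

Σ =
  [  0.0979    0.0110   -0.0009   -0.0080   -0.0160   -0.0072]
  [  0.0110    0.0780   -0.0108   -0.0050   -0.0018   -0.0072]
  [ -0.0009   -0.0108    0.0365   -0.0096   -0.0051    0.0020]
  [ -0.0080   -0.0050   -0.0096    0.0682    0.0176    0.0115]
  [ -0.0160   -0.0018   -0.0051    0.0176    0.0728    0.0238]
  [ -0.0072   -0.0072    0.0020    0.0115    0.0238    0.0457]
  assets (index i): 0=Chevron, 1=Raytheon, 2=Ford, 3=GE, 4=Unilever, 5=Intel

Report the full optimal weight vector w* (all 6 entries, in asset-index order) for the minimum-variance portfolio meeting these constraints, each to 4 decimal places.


0.0765  0.1947  0.3930  0.1344  0.0683  0.1331

g=Σ⁻¹μ = [0.7210  3.1297  6.3242  1.7170  0.7342  1.9225]
h=Σ⁻¹𝟙 = [12.6929  19.1752  38.6617  17.7282  10.4117  15.3272]
a=μᵀg=2.072768  b=𝟙ᵀg=14.548606  c=𝟙ᵀh=113.996872  D=ac−b²=24.627098
λ₁=(c·0.136−b)/D = (113.996872·0.136−14.548606)/24.627098 = 0.038777
λ₂=(a−b·0.136)/D = (2.072768−14.548606·0.136)/24.627098 = 0.003823
w* = 0.038777·g + 0.003823·h:
  w_0 = 0.038777·0.7210 + 0.003823·12.6929 = 0.0765  (Chevron)
  w_1 = 0.038777·3.1297 + 0.003823·19.1752 = 0.1947  (Raytheon)
  w_2 = 0.038777·6.3242 + 0.003823·38.6617 = 0.3930  (Ford)
  w_3 = 0.038777·1.7170 + 0.003823·17.7282 = 0.1344  (GE)
  w_4 = 0.038777·0.7342 + 0.003823·10.4117 = 0.0683  (Unilever)
  w_5 = 0.038777·1.9225 + 0.003823·15.3272 = 0.1331  (Intel)
Σw_i=1.0000  μᵀw=0.1360
σ²=wᵀΣw=λ₁·μ_p+λ₂ = 0.038777·0.136 + 0.003823 = 0.009097 ≈ 0.0091


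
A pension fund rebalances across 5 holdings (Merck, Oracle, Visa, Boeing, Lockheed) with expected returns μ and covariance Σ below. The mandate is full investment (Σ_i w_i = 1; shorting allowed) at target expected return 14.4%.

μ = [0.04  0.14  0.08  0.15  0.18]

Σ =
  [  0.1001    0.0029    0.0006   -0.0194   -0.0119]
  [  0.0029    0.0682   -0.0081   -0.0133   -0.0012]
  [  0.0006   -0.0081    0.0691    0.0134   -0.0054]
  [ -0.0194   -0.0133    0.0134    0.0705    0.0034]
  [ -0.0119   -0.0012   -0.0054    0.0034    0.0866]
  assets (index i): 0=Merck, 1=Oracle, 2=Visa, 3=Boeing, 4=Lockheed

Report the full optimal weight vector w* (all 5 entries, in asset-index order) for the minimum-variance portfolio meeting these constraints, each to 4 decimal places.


0.0571  0.3021  0.0698  0.2980  0.2730

x=Σ⁻¹μ = [1.0864  2.6895  1.1317  2.6112  2.2331]
y=Σ⁻¹𝟙 = [14.5913  19.5816  14.1390  18.5322  13.9778]
a=μᵀx=1.304172  b=𝟙ᵀx=9.752019  c=𝟙ᵀy=80.821831  D=ac−b²=10.303723
λ₁=(c·0.144−b)/D = (80.821831·0.144−9.752019)/10.303723 = 0.183072
λ₂=(a−b·0.144)/D = (1.304172−9.752019·0.144)/10.303723 = -0.009717
w* = 0.183072·x + -0.009717·y:
  w_0 = 0.183072·1.0864 + -0.009717·14.5913 = 0.0571  (Merck)
  w_1 = 0.183072·2.6895 + -0.009717·19.5816 = 0.3021  (Oracle)
  w_2 = 0.183072·1.1317 + -0.009717·14.1390 = 0.0698  (Visa)
  w_3 = 0.183072·2.6112 + -0.009717·18.5322 = 0.2980  (Boeing)
  w_4 = 0.183072·2.2331 + -0.009717·13.9778 = 0.2730  (Lockheed)
Σw_i=1.0000  μᵀw=0.1440
σ²=wᵀΣw=λ₁·μ_p+λ₂ = 0.183072·0.144 + -0.009717 = 0.016646 ≈ 0.0166


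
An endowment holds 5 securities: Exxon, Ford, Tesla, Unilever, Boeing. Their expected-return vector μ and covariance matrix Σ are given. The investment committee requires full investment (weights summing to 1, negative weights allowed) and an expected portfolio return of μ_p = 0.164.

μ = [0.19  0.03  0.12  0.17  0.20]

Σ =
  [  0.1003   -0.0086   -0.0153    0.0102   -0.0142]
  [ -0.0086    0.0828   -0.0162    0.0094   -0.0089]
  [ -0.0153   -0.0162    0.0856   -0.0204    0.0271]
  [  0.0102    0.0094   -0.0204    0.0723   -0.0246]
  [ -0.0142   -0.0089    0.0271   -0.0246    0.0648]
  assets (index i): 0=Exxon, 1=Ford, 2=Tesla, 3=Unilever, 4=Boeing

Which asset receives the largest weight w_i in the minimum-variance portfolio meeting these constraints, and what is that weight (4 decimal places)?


Boeing (0.3249)

x=Σ⁻¹μ = [2.4629  0.9654  1.4884  3.8646  4.6034]
y=Σ⁻¹𝟙 = [14.7618  16.6123  15.4370  21.6754  22.7213]
a=μᵀx=2.253167  b=𝟙ᵀx=13.384622  c=𝟙ᵀy=91.207788  D=ac−b²=26.358226
λ₁=(c·0.164−b)/D = (91.207788·0.164−13.384622)/26.358226 = 0.059695
λ₂=(a−b·0.164)/D = (2.253167−13.384622·0.164)/26.358226 = 0.002204
w* = 0.059695·x + 0.002204·y:
  w_0 = 0.059695·2.4629 + 0.002204·14.7618 = 0.1796  (Exxon)
  w_1 = 0.059695·0.9654 + 0.002204·16.6123 = 0.0942  (Ford)
  w_2 = 0.059695·1.4884 + 0.002204·15.4370 = 0.1229  (Tesla)
  w_3 = 0.059695·3.8646 + 0.002204·21.6754 = 0.2785  (Unilever)
  w_4 = 0.059695·4.6034 + 0.002204·22.7213 = 0.3249  (Boeing)
Σw_i=1.0000  μᵀw=0.1640
σ²=wᵀΣw=λ₁·μ_p+λ₂ = 0.059695·0.164 + 0.002204 = 0.011994 ≈ 0.0120
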